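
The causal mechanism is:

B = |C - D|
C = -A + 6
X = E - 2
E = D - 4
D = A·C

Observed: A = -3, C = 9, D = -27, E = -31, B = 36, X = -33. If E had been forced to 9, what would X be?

Under do(E=9), the mechanism E = D - 4 is discarded; E is fixed at 9.
X = E - 2  [with E=9]  = 7

7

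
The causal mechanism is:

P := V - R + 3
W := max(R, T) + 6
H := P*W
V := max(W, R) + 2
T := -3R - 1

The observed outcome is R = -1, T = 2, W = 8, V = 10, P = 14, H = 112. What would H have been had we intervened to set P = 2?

16

The intervention breaks the incoming arrows to P: P := V - R + 3 no longer applies, and P = 2.
T = -3R - 1  [with R=-1]  = 2
W = max(R, T) + 6  [with R=-1, T=2]  = 8
H = P*W  [with P=2, W=8]  = 16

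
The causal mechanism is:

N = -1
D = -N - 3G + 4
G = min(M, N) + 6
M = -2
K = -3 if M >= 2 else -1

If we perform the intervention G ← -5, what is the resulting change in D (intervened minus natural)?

27

Intervening sets G = -5 and removes its equation (G = min(M, N) + 6).
D = -N - 3G + 4  [with N=-1, G=-5]  = 20
Without intervention: G = min(M, N) + 6  [with M=-2, N=-1]  = 4; D = -N - 3G + 4  [with N=-1, G=4]  = -7.
Change = 20 − (-7) = 27.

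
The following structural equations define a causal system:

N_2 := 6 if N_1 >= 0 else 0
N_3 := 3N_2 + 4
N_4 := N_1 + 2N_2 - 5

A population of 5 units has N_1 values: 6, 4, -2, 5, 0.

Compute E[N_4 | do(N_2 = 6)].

Under do(N_2=6), N_2's equation is replaced by N_2=6 for every unit. Per-unit N_4: 13, 11, 5, 12, 7. Mean = 9.6.

9.6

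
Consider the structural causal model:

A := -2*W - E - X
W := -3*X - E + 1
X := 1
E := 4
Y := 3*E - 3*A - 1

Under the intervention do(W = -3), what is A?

1

The intervention breaks the incoming arrows to W: W := -3*X - E + 1 no longer applies, and W = -3.
A = -2*W - E - X  [with W=-3, E=4, X=1]  = 1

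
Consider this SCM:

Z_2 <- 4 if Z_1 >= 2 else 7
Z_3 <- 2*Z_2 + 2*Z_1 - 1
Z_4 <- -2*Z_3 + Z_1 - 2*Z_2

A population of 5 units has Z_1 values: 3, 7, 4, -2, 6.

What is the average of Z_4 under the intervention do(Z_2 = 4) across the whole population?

Every unit gets Z_2=4 under the intervention. Z_4 values become -31, -43, -34, -16, -40; E[Z_4|do(Z_2=4)] = -32.8.

-32.8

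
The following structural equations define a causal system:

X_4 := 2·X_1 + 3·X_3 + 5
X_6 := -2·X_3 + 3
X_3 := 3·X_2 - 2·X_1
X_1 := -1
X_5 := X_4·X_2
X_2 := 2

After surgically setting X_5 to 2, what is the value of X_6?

-13

The intervention breaks the incoming arrows to X_5: X_5 := X_4·X_2 no longer applies, and X_5 = 2.
Since X_6 is not a descendant of the intervened variable, it is unaffected.
X_3 = 3·X_2 - 2·X_1  [with X_2=2, X_1=-1]  = 8
X_6 = -2·X_3 + 3  [with X_3=8]  = -13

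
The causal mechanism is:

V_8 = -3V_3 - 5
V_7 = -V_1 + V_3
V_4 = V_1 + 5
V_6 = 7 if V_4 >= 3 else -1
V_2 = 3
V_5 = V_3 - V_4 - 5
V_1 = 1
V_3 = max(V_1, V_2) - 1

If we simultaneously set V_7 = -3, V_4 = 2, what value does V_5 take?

-5

Under do(V_7 = -3, V_4 = 2), each intervened variable's structural equation is replaced by its fixed value.
V_3 = max(V_1, V_2) - 1  [with V_1=1, V_2=3]  = 2
V_5 = V_3 - V_4 - 5  [with V_3=2, V_4=2]  = -5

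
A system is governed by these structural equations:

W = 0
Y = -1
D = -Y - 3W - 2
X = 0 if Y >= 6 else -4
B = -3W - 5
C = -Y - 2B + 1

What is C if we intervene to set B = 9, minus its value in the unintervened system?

-28

The intervention breaks the incoming arrows to B: B = -3W - 5 no longer applies, and B = 9.
C = -Y - 2B + 1  [with Y=-1, B=9]  = -16
Without intervention: B = -3W - 5  [with W=0]  = -5; C = -Y - 2B + 1  [with Y=-1, B=-5]  = 12.
Change = -16 − 12 = -28.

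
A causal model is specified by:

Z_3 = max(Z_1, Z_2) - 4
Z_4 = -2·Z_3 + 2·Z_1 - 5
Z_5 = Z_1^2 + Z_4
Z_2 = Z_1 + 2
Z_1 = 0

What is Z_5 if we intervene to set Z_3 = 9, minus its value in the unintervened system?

do(Z_3=9) replaces the equation Z_3 = max(Z_1, Z_2) - 4 with the constant Z_3 = 9.
Z_4 = -2·Z_3 + 2·Z_1 - 5  [with Z_3=9, Z_1=0]  = -23
Z_5 = Z_1^2 + Z_4  [with Z_1=0, Z_4=-23]  = -23
Without intervention: Z_2 = Z_1 + 2  [with Z_1=0]  = 2; Z_3 = max(Z_1, Z_2) - 4  [with Z_1=0, Z_2=2]  = -2; Z_4 = -2·Z_3 + 2·Z_1 - 5  [with Z_3=-2, Z_1=0]  = -1; Z_5 = Z_1^2 + Z_4  [with Z_1=0, Z_4=-1]  = -1.
Change = -23 − (-1) = -22.

-22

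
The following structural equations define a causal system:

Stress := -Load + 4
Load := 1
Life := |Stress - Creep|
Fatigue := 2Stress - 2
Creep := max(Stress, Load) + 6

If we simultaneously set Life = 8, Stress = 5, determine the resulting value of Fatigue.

8

Setting Life = 8, Stress = 5 by intervention discards those variables' equations.
Fatigue = 2Stress - 2  [with Stress=5]  = 8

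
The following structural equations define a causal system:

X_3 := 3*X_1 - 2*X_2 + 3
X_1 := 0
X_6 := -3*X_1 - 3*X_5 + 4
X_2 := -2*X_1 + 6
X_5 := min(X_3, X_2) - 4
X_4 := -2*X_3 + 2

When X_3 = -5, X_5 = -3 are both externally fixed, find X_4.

The joint intervention fixes X_3 = -5, X_5 = -3, removing each variable's own equation.
X_4 = -2*X_3 + 2  [with X_3=-5]  = 12

12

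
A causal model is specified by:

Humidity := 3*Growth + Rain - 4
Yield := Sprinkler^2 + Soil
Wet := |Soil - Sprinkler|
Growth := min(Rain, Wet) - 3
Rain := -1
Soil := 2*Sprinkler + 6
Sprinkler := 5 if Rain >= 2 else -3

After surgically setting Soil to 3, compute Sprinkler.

Under do(Soil=3), the mechanism Soil := 2*Sprinkler + 6 is discarded; Soil is fixed at 3.
Since Sprinkler is not a descendant of the intervened variable, it is unaffected.
Sprinkler = 5 if Rain >= 2 else -3  [with Rain=-1]  = -3

-3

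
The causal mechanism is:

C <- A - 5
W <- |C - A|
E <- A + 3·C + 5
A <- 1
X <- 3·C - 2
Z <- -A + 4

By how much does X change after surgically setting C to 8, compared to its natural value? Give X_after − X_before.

do(C=8) replaces the equation C <- A - 5 with the constant C = 8.
X = 3·C - 2  [with C=8]  = 22
Without intervention: C = A - 5  [with A=1]  = -4; X = 3·C - 2  [with C=-4]  = -14.
Change = 22 − (-14) = 36.

36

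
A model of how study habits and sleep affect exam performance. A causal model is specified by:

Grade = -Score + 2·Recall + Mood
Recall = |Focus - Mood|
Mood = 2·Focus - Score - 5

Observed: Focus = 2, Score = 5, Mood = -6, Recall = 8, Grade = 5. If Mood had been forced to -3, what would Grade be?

2

do(Mood=-3) replaces the equation Mood = 2·Focus - Score - 5 with the constant Mood = -3.
Recall = |Focus - Mood|  [with Focus=2, Mood=-3]  = 5
Grade = -Score + 2·Recall + Mood  [with Score=5, Recall=5, Mood=-3]  = 2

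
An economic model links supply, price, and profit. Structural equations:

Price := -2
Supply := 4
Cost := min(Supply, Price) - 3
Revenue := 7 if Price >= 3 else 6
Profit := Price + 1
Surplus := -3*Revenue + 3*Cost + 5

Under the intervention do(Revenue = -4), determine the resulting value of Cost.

Under do(Revenue=-4), the mechanism Revenue := 7 if Price >= 3 else 6 is discarded; Revenue is fixed at -4.
Since Cost is not a descendant of the intervened variable, it is unaffected.
Cost = min(Supply, Price) - 3  [with Supply=4, Price=-2]  = -5

-5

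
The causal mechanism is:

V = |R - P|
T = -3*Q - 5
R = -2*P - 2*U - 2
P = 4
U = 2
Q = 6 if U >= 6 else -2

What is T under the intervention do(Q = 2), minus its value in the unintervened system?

The intervention breaks the incoming arrows to Q: Q = 6 if U >= 6 else -2 no longer applies, and Q = 2.
T = -3*Q - 5  [with Q=2]  = -11
Without intervention: Q = 6 if U >= 6 else -2  [with U=2]  = -2; T = -3*Q - 5  [with Q=-2]  = 1.
Change = -11 − 1 = -12.

-12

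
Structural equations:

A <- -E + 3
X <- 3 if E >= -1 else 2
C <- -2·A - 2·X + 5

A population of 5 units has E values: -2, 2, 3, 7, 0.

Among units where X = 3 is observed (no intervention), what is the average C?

Observing X=3 restricts to units where X's equation naturally yields 3: E ∈ {2, 3, 7, 0}. In that subpopulation C = -3, -1, 7, -7, mean -1.

-1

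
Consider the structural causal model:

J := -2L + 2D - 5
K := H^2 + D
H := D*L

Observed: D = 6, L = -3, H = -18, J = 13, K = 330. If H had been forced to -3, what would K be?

15

do(H=-3) replaces the equation H := D*L with the constant H = -3.
K = H^2 + D  [with H=-3, D=6]  = 15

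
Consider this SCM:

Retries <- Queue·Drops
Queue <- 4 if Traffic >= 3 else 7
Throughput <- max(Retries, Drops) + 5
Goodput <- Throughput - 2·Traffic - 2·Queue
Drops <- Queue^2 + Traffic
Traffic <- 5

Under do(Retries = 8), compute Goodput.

Under do(Retries=8), the mechanism Retries <- Queue·Drops is discarded; Retries is fixed at 8.
Queue = 4 if Traffic >= 3 else 7  [with Traffic=5]  = 4
Drops = Queue^2 + Traffic  [with Queue=4, Traffic=5]  = 21
Throughput = max(Retries, Drops) + 5  [with Retries=8, Drops=21]  = 26
Goodput = Throughput - 2·Traffic - 2·Queue  [with Throughput=26, Traffic=5, Queue=4]  = 8

8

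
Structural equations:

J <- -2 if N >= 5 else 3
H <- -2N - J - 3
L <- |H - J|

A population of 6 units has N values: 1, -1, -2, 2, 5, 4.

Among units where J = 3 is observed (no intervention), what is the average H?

-7.6

E[H|J=3] averages over only the 5 units with J=3 (N = 1, -1, -2, 2, 4): H = -8, -4, -2, -10, -14, mean -7.6.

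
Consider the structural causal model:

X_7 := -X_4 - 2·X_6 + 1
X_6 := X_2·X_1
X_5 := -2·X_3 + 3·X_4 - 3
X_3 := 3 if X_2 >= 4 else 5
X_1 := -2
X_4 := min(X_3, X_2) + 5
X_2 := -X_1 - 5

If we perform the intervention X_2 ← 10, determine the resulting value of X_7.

33

Under do(X_2=10), the mechanism X_2 := -X_1 - 5 is discarded; X_2 is fixed at 10.
X_3 = 3 if X_2 >= 4 else 5  [with X_2=10]  = 3
X_4 = min(X_3, X_2) + 5  [with X_3=3, X_2=10]  = 8
X_6 = X_2·X_1  [with X_2=10, X_1=-2]  = -20
X_7 = -X_4 - 2·X_6 + 1  [with X_4=8, X_6=-20]  = 33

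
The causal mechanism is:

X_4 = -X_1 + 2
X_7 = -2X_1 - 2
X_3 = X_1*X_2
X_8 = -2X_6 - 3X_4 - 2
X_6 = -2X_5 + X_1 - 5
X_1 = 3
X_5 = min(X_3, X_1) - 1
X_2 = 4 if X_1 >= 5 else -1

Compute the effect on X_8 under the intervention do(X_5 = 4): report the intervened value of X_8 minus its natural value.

32

do(X_5=4) replaces the equation X_5 = min(X_3, X_1) - 1 with the constant X_5 = 4.
X_4 = -X_1 + 2  [with X_1=3]  = -1
X_6 = -2X_5 + X_1 - 5  [with X_5=4, X_1=3]  = -10
X_8 = -2X_6 - 3X_4 - 2  [with X_6=-10, X_4=-1]  = 21
Without intervention: X_2 = 4 if X_1 >= 5 else -1  [with X_1=3]  = -1; X_3 = X_1*X_2  [with X_1=3, X_2=-1]  = -3; X_4 = -X_1 + 2  [with X_1=3]  = -1; X_5 = min(X_3, X_1) - 1  [with X_3=-3, X_1=3]  = -4; X_6 = -2X_5 + X_1 - 5  [with X_5=-4, X_1=3]  = 6; X_8 = -2X_6 - 3X_4 - 2  [with X_6=6, X_4=-1]  = -11.
Change = 21 − (-11) = 32.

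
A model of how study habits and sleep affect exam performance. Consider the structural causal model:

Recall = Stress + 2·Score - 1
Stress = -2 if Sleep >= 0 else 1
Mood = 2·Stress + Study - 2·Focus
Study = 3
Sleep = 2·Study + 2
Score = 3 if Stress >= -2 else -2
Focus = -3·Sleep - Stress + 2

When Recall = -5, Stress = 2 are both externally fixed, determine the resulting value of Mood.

Setting Recall = -5, Stress = 2 by intervention discards those variables' equations.
Sleep = 2·Study + 2  [with Study=3]  = 8
Focus = -3·Sleep - Stress + 2  [with Sleep=8, Stress=2]  = -24
Mood = 2·Stress + Study - 2·Focus  [with Stress=2, Study=3, Focus=-24]  = 55

55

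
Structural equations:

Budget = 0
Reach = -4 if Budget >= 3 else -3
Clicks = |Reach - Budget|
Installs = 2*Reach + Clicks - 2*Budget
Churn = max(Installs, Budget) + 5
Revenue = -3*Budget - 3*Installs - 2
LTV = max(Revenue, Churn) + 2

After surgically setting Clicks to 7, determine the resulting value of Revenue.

-5

The intervention breaks the incoming arrows to Clicks: Clicks = |Reach - Budget| no longer applies, and Clicks = 7.
Reach = -4 if Budget >= 3 else -3  [with Budget=0]  = -3
Installs = 2*Reach + Clicks - 2*Budget  [with Reach=-3, Clicks=7, Budget=0]  = 1
Revenue = -3*Budget - 3*Installs - 2  [with Budget=0, Installs=1]  = -5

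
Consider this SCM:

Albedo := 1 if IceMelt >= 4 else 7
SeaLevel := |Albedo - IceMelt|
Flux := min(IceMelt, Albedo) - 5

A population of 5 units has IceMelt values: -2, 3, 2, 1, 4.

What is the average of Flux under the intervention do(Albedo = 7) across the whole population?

Under do(Albedo=7), Albedo's equation is replaced by Albedo=7 for every unit. Per-unit Flux: -7, -2, -3, -4, -1. Mean = -3.4.

-3.4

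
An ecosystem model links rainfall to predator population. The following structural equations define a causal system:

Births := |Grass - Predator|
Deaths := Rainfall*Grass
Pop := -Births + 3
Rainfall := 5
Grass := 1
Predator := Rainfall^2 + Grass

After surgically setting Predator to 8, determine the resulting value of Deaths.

do(Predator=8) replaces the equation Predator := Rainfall^2 + Grass with the constant Predator = 8.
Deaths is not downstream of the intervention, so its value is determined by the original equations.
Deaths = Rainfall*Grass  [with Rainfall=5, Grass=1]  = 5

5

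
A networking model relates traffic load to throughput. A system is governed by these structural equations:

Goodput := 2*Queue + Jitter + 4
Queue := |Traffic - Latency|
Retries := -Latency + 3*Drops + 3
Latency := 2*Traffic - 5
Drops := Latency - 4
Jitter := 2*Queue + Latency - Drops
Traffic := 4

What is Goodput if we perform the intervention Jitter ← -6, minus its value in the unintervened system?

Intervening sets Jitter = -6 and removes its equation (Jitter := 2*Queue + Latency - Drops).
Latency = 2*Traffic - 5  [with Traffic=4]  = 3
Queue = |Traffic - Latency|  [with Traffic=4, Latency=3]  = 1
Goodput = 2*Queue + Jitter + 4  [with Queue=1, Jitter=-6]  = 0
Without intervention: Latency = 2*Traffic - 5  [with Traffic=4]  = 3; Queue = |Traffic - Latency|  [with Traffic=4, Latency=3]  = 1; Drops = Latency - 4  [with Latency=3]  = -1; Jitter = 2*Queue + Latency - Drops  [with Queue=1, Latency=3, Drops=-1]  = 6; Goodput = 2*Queue + Jitter + 4  [with Queue=1, Jitter=6]  = 12.
Change = 0 − 12 = -12.

-12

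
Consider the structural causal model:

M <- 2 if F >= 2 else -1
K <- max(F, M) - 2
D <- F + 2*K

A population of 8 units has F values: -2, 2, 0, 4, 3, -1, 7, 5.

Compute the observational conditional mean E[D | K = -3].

-7.5

E[D|K=-3] averages over only the 2 units with K=-3 (F = -2, -1): D = -8, -7, mean -7.5.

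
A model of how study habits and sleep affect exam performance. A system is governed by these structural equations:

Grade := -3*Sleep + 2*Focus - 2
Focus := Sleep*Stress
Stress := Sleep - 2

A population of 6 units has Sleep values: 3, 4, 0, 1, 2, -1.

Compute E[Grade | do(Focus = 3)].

-0.5

Every unit gets Focus=3 under the intervention. Grade values become -5, -8, 4, 1, -2, 7; E[Grade|do(Focus=3)] = -0.5.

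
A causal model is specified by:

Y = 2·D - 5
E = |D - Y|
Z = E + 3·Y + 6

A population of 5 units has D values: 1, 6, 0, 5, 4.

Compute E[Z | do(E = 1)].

11.2

Every unit gets E=1 under the intervention. Z values become -2, 28, -8, 22, 16; E[Z|do(E=1)] = 11.2.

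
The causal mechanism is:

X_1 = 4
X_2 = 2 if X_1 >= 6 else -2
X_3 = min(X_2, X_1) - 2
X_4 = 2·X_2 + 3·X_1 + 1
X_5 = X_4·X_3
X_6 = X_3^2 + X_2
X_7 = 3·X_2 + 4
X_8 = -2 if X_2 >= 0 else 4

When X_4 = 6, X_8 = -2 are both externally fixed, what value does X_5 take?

-24

The joint intervention fixes X_4 = 6, X_8 = -2, removing each variable's own equation.
X_2 = 2 if X_1 >= 6 else -2  [with X_1=4]  = -2
X_3 = min(X_2, X_1) - 2  [with X_2=-2, X_1=4]  = -4
X_5 = X_4·X_3  [with X_4=6, X_3=-4]  = -24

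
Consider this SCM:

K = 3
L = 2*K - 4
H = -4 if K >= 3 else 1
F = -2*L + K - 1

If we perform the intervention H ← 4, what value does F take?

-2

The intervention breaks the incoming arrows to H: H = -4 if K >= 3 else 1 no longer applies, and H = 4.
F is not downstream of the intervention, so its value is determined by the original equations.
L = 2*K - 4  [with K=3]  = 2
F = -2*L + K - 1  [with L=2, K=3]  = -2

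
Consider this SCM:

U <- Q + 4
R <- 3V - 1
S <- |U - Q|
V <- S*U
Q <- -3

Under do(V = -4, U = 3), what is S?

6

Setting V = -4, U = 3 by intervention discards those variables' equations.
S = |U - Q|  [with U=3, Q=-3]  = 6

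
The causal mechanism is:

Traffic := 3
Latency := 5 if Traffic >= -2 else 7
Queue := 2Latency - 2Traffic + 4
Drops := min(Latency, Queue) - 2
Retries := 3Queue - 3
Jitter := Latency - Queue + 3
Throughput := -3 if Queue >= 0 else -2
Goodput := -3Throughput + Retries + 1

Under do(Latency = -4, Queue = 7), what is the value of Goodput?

28

The joint intervention fixes Latency = -4, Queue = 7, removing each variable's own equation.
Retries = 3Queue - 3  [with Queue=7]  = 18
Throughput = -3 if Queue >= 0 else -2  [with Queue=7]  = -3
Goodput = -3Throughput + Retries + 1  [with Throughput=-3, Retries=18]  = 28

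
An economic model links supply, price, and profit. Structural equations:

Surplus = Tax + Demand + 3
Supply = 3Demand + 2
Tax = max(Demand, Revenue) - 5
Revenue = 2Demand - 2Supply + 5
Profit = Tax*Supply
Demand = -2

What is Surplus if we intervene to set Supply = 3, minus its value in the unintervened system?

Under do(Supply=3), the mechanism Supply = 3Demand + 2 is discarded; Supply is fixed at 3.
Revenue = 2Demand - 2Supply + 5  [with Demand=-2, Supply=3]  = -5
Tax = max(Demand, Revenue) - 5  [with Demand=-2, Revenue=-5]  = -7
Surplus = Tax + Demand + 3  [with Tax=-7, Demand=-2]  = -6
Without intervention: Supply = 3Demand + 2  [with Demand=-2]  = -4; Revenue = 2Demand - 2Supply + 5  [with Demand=-2, Supply=-4]  = 9; Tax = max(Demand, Revenue) - 5  [with Demand=-2, Revenue=9]  = 4; Surplus = Tax + Demand + 3  [with Tax=4, Demand=-2]  = 5.
Change = -6 − 5 = -11.

-11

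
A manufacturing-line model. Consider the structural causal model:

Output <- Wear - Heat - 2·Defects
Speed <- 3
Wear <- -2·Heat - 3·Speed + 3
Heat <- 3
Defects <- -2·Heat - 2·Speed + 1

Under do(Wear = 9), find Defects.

-11

The intervention breaks the incoming arrows to Wear: Wear <- -2·Heat - 3·Speed + 3 no longer applies, and Wear = 9.
Defects is not downstream of the intervention, so its value is determined by the original equations.
Defects = -2·Heat - 2·Speed + 1  [with Heat=3, Speed=3]  = -11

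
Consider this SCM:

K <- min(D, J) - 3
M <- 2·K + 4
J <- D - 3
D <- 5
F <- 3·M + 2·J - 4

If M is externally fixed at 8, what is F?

24

Intervening sets M = 8 and removes its equation (M <- 2·K + 4).
J = D - 3  [with D=5]  = 2
F = 3·M + 2·J - 4  [with M=8, J=2]  = 24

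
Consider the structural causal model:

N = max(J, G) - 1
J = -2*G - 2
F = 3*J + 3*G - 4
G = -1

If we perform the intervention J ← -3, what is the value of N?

The intervention breaks the incoming arrows to J: J = -2*G - 2 no longer applies, and J = -3.
N = max(J, G) - 1  [with J=-3, G=-1]  = -2

-2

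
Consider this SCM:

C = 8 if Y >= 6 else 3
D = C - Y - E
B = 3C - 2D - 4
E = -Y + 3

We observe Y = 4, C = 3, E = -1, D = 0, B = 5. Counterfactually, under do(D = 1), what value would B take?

3

Intervening sets D = 1 and removes its equation (D = C - Y - E).
C = 8 if Y >= 6 else 3  [with Y=4]  = 3
B = 3C - 2D - 4  [with C=3, D=1]  = 3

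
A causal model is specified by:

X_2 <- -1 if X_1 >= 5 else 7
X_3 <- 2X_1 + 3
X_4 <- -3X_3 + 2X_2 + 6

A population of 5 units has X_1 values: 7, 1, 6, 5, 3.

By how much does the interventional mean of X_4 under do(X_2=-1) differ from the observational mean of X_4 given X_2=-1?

Every unit gets X_2=-1 under the intervention. X_4 values become -47, -11, -41, -35, -23; E[X_4|do(X_2=-1)] = -31.4.
E[X_4|X_2=-1] averages over only the 3 units with X_2=-1 (X_1 = 7, 6, 5): X_4 = -47, -41, -35, mean -41.
Difference = -31.4 − (-41) = 9.6.

9.6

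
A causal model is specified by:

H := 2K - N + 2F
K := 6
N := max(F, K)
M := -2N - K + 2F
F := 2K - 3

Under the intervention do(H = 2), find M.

-6

The intervention breaks the incoming arrows to H: H := 2K - N + 2F no longer applies, and H = 2.
Since M is not a descendant of the intervened variable, it is unaffected.
F = 2K - 3  [with K=6]  = 9
N = max(F, K)  [with F=9, K=6]  = 9
M = -2N - K + 2F  [with N=9, K=6, F=9]  = -6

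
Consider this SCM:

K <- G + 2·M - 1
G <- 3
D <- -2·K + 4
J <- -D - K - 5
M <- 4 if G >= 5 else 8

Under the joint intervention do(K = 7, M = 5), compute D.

The joint intervention fixes K = 7, M = 5, removing each variable's own equation.
D = -2·K + 4  [with K=7]  = -10

-10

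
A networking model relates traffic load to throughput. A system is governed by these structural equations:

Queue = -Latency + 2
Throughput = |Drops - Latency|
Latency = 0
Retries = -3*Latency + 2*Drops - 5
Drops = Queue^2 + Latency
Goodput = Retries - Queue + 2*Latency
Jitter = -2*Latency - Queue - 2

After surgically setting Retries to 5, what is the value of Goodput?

3

The intervention breaks the incoming arrows to Retries: Retries = -3*Latency + 2*Drops - 5 no longer applies, and Retries = 5.
Queue = -Latency + 2  [with Latency=0]  = 2
Goodput = Retries - Queue + 2*Latency  [with Retries=5, Queue=2, Latency=0]  = 3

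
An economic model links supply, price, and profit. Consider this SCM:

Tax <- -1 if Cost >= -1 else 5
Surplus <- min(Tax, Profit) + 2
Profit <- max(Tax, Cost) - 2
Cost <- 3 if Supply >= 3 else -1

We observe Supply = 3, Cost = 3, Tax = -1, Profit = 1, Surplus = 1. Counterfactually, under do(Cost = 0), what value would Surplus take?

do(Cost=0) replaces the equation Cost <- 3 if Supply >= 3 else -1 with the constant Cost = 0.
Tax = -1 if Cost >= -1 else 5  [with Cost=0]  = -1
Profit = max(Tax, Cost) - 2  [with Tax=-1, Cost=0]  = -2
Surplus = min(Tax, Profit) + 2  [with Tax=-1, Profit=-2]  = 0

0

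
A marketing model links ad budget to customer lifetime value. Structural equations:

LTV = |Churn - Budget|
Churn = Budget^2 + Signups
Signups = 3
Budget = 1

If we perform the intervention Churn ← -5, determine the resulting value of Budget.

Under do(Churn=-5), the mechanism Churn = Budget^2 + Signups is discarded; Churn is fixed at -5.
Budget is not downstream of the intervention, so its value is determined by the original equations.

1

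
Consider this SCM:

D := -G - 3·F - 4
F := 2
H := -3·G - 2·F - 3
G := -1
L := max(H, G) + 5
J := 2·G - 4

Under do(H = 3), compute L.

do(H=3) replaces the equation H := -3·G - 2·F - 3 with the constant H = 3.
L = max(H, G) + 5  [with H=3, G=-1]  = 8

8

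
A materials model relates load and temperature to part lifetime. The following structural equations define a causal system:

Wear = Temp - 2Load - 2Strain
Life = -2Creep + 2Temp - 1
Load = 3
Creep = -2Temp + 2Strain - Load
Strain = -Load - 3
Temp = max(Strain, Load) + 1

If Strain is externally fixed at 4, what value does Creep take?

Under do(Strain=4), the mechanism Strain = -Load - 3 is discarded; Strain is fixed at 4.
Temp = max(Strain, Load) + 1  [with Strain=4, Load=3]  = 5
Creep = -2Temp + 2Strain - Load  [with Temp=5, Strain=4, Load=3]  = -5

-5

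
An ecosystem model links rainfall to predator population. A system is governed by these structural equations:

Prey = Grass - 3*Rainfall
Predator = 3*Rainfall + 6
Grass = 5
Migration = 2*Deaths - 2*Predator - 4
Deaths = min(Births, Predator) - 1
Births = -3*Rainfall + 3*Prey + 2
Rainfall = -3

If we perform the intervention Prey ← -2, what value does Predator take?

The intervention breaks the incoming arrows to Prey: Prey = Grass - 3*Rainfall no longer applies, and Prey = -2.
Predator is not downstream of the intervention, so its value is determined by the original equations.
Predator = 3*Rainfall + 6  [with Rainfall=-3]  = -3

-3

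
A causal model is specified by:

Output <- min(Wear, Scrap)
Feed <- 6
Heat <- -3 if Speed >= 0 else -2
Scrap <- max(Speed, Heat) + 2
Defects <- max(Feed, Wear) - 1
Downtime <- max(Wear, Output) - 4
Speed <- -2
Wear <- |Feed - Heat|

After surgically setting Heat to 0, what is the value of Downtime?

The intervention breaks the incoming arrows to Heat: Heat <- -3 if Speed >= 0 else -2 no longer applies, and Heat = 0.
Wear = |Feed - Heat|  [with Feed=6, Heat=0]  = 6
Scrap = max(Speed, Heat) + 2  [with Speed=-2, Heat=0]  = 2
Output = min(Wear, Scrap)  [with Wear=6, Scrap=2]  = 2
Downtime = max(Wear, Output) - 4  [with Wear=6, Output=2]  = 2

2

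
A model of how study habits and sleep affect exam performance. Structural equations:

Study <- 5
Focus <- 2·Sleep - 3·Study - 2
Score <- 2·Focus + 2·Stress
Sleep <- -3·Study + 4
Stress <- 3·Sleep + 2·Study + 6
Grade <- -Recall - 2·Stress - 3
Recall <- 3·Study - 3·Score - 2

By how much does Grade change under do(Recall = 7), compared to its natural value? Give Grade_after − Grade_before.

Intervening sets Recall = 7 and removes its equation (Recall <- 3·Study - 3·Score - 2).
Sleep = -3·Study + 4  [with Study=5]  = -11
Stress = 3·Sleep + 2·Study + 6  [with Sleep=-11, Study=5]  = -17
Grade = -Recall - 2·Stress - 3  [with Recall=7, Stress=-17]  = 24
Without intervention: Sleep = -3·Study + 4  [with Study=5]  = -11; Stress = 3·Sleep + 2·Study + 6  [with Sleep=-11, Study=5]  = -17; Focus = 2·Sleep - 3·Study - 2  [with Sleep=-11, Study=5]  = -39; Score = 2·Focus + 2·Stress  [with Focus=-39, Stress=-17]  = -112; Recall = 3·Study - 3·Score - 2  [with Study=5, Score=-112]  = 349; Grade = -Recall - 2·Stress - 3  [with Recall=349, Stress=-17]  = -318.
Change = 24 − (-318) = 342.

342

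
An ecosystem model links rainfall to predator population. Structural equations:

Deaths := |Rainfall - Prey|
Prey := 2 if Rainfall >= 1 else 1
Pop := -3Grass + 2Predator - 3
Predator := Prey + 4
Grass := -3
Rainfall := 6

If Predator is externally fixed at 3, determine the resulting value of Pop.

Under do(Predator=3), the mechanism Predator := Prey + 4 is discarded; Predator is fixed at 3.
Pop = -3Grass + 2Predator - 3  [with Grass=-3, Predator=3]  = 12

12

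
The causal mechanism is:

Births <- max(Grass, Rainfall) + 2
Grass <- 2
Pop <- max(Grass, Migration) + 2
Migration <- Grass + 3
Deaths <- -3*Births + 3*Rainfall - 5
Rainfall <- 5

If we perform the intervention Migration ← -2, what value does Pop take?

4

The intervention breaks the incoming arrows to Migration: Migration <- Grass + 3 no longer applies, and Migration = -2.
Pop = max(Grass, Migration) + 2  [with Grass=2, Migration=-2]  = 4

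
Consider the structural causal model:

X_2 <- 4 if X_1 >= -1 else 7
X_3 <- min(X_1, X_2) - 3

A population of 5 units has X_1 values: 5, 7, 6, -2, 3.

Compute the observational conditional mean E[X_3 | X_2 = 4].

0.75

Observing X_2=4 restricts to units where X_2's equation naturally yields 4: X_1 ∈ {5, 7, 6, 3}. In that subpopulation X_3 = 1, 1, 1, 0, mean 0.75.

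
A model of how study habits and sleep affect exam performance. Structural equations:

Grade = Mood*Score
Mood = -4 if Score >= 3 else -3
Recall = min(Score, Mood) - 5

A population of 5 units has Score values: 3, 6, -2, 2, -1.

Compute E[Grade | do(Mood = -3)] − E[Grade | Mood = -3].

-5.8

do(Mood=-3) breaks Mood's dependence on Score. With Mood=-3 fixed, Grade across the units is -9, -18, 6, -6, 3, mean -4.8.
Conditioning on Mood=-3 selects the 3 unit(s) with Score ∈ {-2, 2, -1}. Their Grade values: 6, -6, 3. Mean = 1.
Difference = -4.8 − 1 = -5.8.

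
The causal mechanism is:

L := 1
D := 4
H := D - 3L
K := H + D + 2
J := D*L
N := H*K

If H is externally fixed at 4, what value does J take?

do(H=4) replaces the equation H := D - 3L with the constant H = 4.
J is not downstream of the intervention, so its value is determined by the original equations.
J = D*L  [with D=4, L=1]  = 4

4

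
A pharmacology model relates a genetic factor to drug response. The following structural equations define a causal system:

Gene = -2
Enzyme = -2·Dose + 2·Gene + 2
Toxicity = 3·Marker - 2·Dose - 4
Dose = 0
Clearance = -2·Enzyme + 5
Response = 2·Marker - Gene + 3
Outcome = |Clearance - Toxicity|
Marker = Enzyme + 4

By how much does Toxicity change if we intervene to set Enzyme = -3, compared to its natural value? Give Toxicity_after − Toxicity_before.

-3

The intervention breaks the incoming arrows to Enzyme: Enzyme = -2·Dose + 2·Gene + 2 no longer applies, and Enzyme = -3.
Marker = Enzyme + 4  [with Enzyme=-3]  = 1
Toxicity = 3·Marker - 2·Dose - 4  [with Marker=1, Dose=0]  = -1
Without intervention: Enzyme = -2·Dose + 2·Gene + 2  [with Dose=0, Gene=-2]  = -2; Marker = Enzyme + 4  [with Enzyme=-2]  = 2; Toxicity = 3·Marker - 2·Dose - 4  [with Marker=2, Dose=0]  = 2.
Change = -1 − 2 = -3.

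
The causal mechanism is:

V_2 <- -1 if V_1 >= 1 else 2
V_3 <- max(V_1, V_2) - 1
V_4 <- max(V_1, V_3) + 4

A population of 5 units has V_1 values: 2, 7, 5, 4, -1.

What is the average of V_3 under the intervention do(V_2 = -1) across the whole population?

2.4

do(V_2=-1) breaks V_2's dependence on V_1. With V_2=-1 fixed, V_3 across the units is 1, 6, 4, 3, -2, mean 2.4.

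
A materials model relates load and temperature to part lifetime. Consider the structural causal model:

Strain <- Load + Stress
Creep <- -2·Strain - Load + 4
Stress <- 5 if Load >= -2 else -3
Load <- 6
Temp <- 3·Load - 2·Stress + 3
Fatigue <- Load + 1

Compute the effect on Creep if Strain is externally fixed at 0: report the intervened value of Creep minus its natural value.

do(Strain=0) replaces the equation Strain <- Load + Stress with the constant Strain = 0.
Creep = -2·Strain - Load + 4  [with Strain=0, Load=6]  = -2
Without intervention: Stress = 5 if Load >= -2 else -3  [with Load=6]  = 5; Strain = Load + Stress  [with Load=6, Stress=5]  = 11; Creep = -2·Strain - Load + 4  [with Strain=11, Load=6]  = -24.
Change = -2 − (-24) = 22.

22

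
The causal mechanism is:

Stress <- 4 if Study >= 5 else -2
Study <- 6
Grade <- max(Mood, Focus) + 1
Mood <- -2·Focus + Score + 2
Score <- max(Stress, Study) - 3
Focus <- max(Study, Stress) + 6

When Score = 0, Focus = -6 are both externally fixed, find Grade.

15

The joint intervention fixes Score = 0, Focus = -6, removing each variable's own equation.
Mood = -2·Focus + Score + 2  [with Focus=-6, Score=0]  = 14
Grade = max(Mood, Focus) + 1  [with Mood=14, Focus=-6]  = 15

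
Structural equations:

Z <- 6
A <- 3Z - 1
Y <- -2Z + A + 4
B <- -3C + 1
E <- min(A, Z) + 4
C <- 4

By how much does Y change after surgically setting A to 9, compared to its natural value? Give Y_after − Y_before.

do(A=9) replaces the equation A <- 3Z - 1 with the constant A = 9.
Y = -2Z + A + 4  [with Z=6, A=9]  = 1
Without intervention: A = 3Z - 1  [with Z=6]  = 17; Y = -2Z + A + 4  [with Z=6, A=17]  = 9.
Change = 1 − 9 = -8.

-8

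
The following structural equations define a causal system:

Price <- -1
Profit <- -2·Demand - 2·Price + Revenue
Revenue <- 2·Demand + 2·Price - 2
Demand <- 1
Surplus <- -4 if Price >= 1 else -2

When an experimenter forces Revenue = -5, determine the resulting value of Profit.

The intervention breaks the incoming arrows to Revenue: Revenue <- 2·Demand + 2·Price - 2 no longer applies, and Revenue = -5.
Profit = -2·Demand - 2·Price + Revenue  [with Demand=1, Price=-1, Revenue=-5]  = -5

-5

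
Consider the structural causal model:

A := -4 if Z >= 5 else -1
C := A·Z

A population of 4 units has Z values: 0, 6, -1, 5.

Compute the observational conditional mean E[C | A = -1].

0.5

Conditioning on A=-1 selects the 2 unit(s) with Z ∈ {0, -1}. Their C values: 0, 1. Mean = 0.5.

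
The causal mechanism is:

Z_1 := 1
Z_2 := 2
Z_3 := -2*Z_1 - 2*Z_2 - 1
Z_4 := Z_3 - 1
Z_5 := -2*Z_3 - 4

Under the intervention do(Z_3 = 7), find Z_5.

do(Z_3=7) replaces the equation Z_3 := -2*Z_1 - 2*Z_2 - 1 with the constant Z_3 = 7.
Z_5 = -2*Z_3 - 4  [with Z_3=7]  = -18

-18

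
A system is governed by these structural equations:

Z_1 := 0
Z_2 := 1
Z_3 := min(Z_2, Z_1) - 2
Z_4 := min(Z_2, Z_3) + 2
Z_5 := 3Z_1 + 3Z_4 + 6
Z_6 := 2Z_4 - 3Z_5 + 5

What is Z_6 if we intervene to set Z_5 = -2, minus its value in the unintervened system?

The intervention breaks the incoming arrows to Z_5: Z_5 := 3Z_1 + 3Z_4 + 6 no longer applies, and Z_5 = -2.
Z_3 = min(Z_2, Z_1) - 2  [with Z_2=1, Z_1=0]  = -2
Z_4 = min(Z_2, Z_3) + 2  [with Z_2=1, Z_3=-2]  = 0
Z_6 = 2Z_4 - 3Z_5 + 5  [with Z_4=0, Z_5=-2]  = 11
Without intervention: Z_3 = min(Z_2, Z_1) - 2  [with Z_2=1, Z_1=0]  = -2; Z_4 = min(Z_2, Z_3) + 2  [with Z_2=1, Z_3=-2]  = 0; Z_5 = 3Z_1 + 3Z_4 + 6  [with Z_1=0, Z_4=0]  = 6; Z_6 = 2Z_4 - 3Z_5 + 5  [with Z_4=0, Z_5=6]  = -13.
Change = 11 − (-13) = 24.

24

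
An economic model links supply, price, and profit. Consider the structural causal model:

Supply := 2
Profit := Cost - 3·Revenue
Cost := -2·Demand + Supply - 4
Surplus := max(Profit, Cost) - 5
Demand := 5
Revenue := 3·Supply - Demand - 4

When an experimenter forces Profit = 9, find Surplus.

4

The intervention breaks the incoming arrows to Profit: Profit := Cost - 3·Revenue no longer applies, and Profit = 9.
Cost = -2·Demand + Supply - 4  [with Demand=5, Supply=2]  = -12
Surplus = max(Profit, Cost) - 5  [with Profit=9, Cost=-12]  = 4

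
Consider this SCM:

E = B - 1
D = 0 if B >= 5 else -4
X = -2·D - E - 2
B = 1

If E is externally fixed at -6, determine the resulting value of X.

12

Under do(E=-6), the mechanism E = B - 1 is discarded; E is fixed at -6.
D = 0 if B >= 5 else -4  [with B=1]  = -4
X = -2·D - E - 2  [with D=-4, E=-6]  = 12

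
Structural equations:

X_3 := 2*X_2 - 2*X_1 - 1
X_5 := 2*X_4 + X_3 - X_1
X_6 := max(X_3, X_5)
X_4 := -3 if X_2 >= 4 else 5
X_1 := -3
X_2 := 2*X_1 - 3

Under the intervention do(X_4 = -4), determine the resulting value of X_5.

Intervening sets X_4 = -4 and removes its equation (X_4 := -3 if X_2 >= 4 else 5).
X_2 = 2*X_1 - 3  [with X_1=-3]  = -9
X_3 = 2*X_2 - 2*X_1 - 1  [with X_2=-9, X_1=-3]  = -13
X_5 = 2*X_4 + X_3 - X_1  [with X_4=-4, X_3=-13, X_1=-3]  = -18

-18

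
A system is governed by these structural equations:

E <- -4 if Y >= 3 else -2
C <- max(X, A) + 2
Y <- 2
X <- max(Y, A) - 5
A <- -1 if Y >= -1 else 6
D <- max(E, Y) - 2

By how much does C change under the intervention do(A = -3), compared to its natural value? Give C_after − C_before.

Under do(A=-3), the mechanism A <- -1 if Y >= -1 else 6 is discarded; A is fixed at -3.
X = max(Y, A) - 5  [with Y=2, A=-3]  = -3
C = max(X, A) + 2  [with X=-3, A=-3]  = -1
Without intervention: A = -1 if Y >= -1 else 6  [with Y=2]  = -1; X = max(Y, A) - 5  [with Y=2, A=-1]  = -3; C = max(X, A) + 2  [with X=-3, A=-1]  = 1.
Change = -1 − 1 = -2.

-2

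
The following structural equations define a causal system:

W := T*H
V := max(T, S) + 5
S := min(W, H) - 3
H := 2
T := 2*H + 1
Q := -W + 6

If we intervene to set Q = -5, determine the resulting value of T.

5

Under do(Q=-5), the mechanism Q := -W + 6 is discarded; Q is fixed at -5.
No directed path runs from Q to T, so T keeps its natural value.
T = 2*H + 1  [with H=2]  = 5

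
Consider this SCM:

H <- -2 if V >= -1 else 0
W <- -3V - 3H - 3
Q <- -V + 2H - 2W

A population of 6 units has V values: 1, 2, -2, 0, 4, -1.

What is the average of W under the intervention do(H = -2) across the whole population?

1

Under do(H=-2), H's equation is replaced by H=-2 for every unit. Per-unit W: 0, -3, 9, 3, -9, 6. Mean = 1.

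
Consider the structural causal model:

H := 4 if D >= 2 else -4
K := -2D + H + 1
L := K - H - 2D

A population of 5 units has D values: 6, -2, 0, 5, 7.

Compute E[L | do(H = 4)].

The intervention sets H=4 in all 5 units regardless of D. Recomputing L per unit gives -23, 9, 1, -19, -27; average -11.8.

-11.8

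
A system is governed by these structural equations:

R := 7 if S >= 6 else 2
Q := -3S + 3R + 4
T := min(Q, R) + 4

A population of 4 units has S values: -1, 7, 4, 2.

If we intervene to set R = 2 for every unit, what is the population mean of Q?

1

Every unit gets R=2 under the intervention. Q values become 13, -11, -2, 4; E[Q|do(R=2)] = 1.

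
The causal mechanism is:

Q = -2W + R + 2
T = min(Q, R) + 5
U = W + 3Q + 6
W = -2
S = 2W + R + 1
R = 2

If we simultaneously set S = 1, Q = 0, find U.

4

The joint intervention fixes S = 1, Q = 0, removing each variable's own equation.
U = W + 3Q + 6  [with W=-2, Q=0]  = 4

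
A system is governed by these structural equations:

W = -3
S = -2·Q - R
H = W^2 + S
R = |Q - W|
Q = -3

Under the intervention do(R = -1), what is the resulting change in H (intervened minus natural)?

do(R=-1) replaces the equation R = |Q - W| with the constant R = -1.
S = -2·Q - R  [with Q=-3, R=-1]  = 7
H = W^2 + S  [with W=-3, S=7]  = 16
Without intervention: R = |Q - W|  [with Q=-3, W=-3]  = 0; S = -2·Q - R  [with Q=-3, R=0]  = 6; H = W^2 + S  [with W=-3, S=6]  = 15.
Change = 16 − 15 = 1.

1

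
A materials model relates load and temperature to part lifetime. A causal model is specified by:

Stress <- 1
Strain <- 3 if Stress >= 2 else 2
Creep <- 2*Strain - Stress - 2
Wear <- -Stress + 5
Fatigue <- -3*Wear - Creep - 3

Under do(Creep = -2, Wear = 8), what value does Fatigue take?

Setting Creep = -2, Wear = 8 by intervention discards those variables' equations.
Fatigue = -3*Wear - Creep - 3  [with Wear=8, Creep=-2]  = -25

-25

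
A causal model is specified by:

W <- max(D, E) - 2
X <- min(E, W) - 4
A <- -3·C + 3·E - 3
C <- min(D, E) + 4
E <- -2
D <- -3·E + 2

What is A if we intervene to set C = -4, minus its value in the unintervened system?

The intervention breaks the incoming arrows to C: C <- min(D, E) + 4 no longer applies, and C = -4.
A = -3·C + 3·E - 3  [with C=-4, E=-2]  = 3
Without intervention: D = -3·E + 2  [with E=-2]  = 8; C = min(D, E) + 4  [with D=8, E=-2]  = 2; A = -3·C + 3·E - 3  [with C=2, E=-2]  = -15.
Change = 3 − (-15) = 18.

18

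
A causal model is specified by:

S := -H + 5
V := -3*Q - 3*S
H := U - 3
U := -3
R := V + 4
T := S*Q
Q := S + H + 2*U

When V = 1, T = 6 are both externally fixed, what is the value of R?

5

Setting V = 1, T = 6 by intervention discards those variables' equations.
R = V + 4  [with V=1]  = 5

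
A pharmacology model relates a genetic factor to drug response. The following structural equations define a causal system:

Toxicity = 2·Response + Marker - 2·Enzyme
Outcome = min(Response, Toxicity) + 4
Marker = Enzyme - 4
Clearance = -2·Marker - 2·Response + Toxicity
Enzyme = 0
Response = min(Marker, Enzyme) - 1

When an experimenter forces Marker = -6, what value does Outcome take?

Under do(Marker=-6), the mechanism Marker = Enzyme - 4 is discarded; Marker is fixed at -6.
Response = min(Marker, Enzyme) - 1  [with Marker=-6, Enzyme=0]  = -7
Toxicity = 2·Response + Marker - 2·Enzyme  [with Response=-7, Marker=-6, Enzyme=0]  = -20
Outcome = min(Response, Toxicity) + 4  [with Response=-7, Toxicity=-20]  = -16

-16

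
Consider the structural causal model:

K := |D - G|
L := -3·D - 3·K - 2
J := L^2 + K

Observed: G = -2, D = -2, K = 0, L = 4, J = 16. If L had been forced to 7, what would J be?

Intervening sets L = 7 and removes its equation (L := -3·D - 3·K - 2).
K = |D - G|  [with D=-2, G=-2]  = 0
J = L^2 + K  [with L=7, K=0]  = 49

49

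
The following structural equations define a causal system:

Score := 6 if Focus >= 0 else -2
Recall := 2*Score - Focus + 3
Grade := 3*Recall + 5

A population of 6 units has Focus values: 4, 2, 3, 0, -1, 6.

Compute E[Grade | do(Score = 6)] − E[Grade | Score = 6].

Every unit gets Score=6 under the intervention. Grade values become 38, 44, 41, 50, 53, 32; E[Grade|do(Score=6)] = 43.
E[Grade|Score=6] averages over only the 5 units with Score=6 (Focus = 4, 2, 3, 0, 6): Grade = 38, 44, 41, 50, 32, mean 41.
Difference = 43 − 41 = 2.

2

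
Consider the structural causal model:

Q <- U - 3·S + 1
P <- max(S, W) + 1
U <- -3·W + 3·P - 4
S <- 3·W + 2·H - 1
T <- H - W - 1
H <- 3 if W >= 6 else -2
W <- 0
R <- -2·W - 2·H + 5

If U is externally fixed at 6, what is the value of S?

do(U=6) replaces the equation U <- -3·W + 3·P - 4 with the constant U = 6.
S is not downstream of the intervention, so its value is determined by the original equations.
H = 3 if W >= 6 else -2  [with W=0]  = -2
S = 3·W + 2·H - 1  [with W=0, H=-2]  = -5

-5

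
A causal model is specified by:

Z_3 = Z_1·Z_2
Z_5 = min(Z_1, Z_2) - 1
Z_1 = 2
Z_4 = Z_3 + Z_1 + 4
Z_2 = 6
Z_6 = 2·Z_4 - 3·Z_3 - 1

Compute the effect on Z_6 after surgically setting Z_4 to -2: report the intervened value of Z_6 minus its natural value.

Under do(Z_4=-2), the mechanism Z_4 = Z_3 + Z_1 + 4 is discarded; Z_4 is fixed at -2.
Z_3 = Z_1·Z_2  [with Z_1=2, Z_2=6]  = 12
Z_6 = 2·Z_4 - 3·Z_3 - 1  [with Z_4=-2, Z_3=12]  = -41
Without intervention: Z_3 = Z_1·Z_2  [with Z_1=2, Z_2=6]  = 12; Z_4 = Z_3 + Z_1 + 4  [with Z_3=12, Z_1=2]  = 18; Z_6 = 2·Z_4 - 3·Z_3 - 1  [with Z_4=18, Z_3=12]  = -1.
Change = -41 − (-1) = -40.

-40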